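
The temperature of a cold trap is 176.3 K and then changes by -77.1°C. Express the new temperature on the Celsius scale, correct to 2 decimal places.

-173.95°C

Initial temperature in Celsius: 176.3 - 273.15 = -96.8500°C.
Final Celsius temperature: -96.8500 - 77.1000 = -173.9500°C.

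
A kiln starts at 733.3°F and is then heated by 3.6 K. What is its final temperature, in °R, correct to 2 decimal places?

1199.45°R

Initial temperature in Celsius: (733.3 - 32) × 5/9 = 389.6111°C.
The 3.6 K change is an interval; Kelvin and Celsius degrees are the same size, so ΔC = +3.6°C.
Final Celsius temperature: 389.6111 + 3.6000 = 393.2111°C.
In Rankine: 393.2111 × 1.8 + 491.67 = 1199.45°R.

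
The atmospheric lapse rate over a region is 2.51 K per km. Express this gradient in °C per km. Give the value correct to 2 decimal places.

2.51 °C/km

Since only a temperature interval is involved, the additive offset between the scales drops out.
A change of 1 K is a change of 1°C, so 2.51 × 1 = 2.51.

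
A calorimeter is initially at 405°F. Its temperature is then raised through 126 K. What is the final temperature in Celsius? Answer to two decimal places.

333.22°C

Initial temperature in Celsius: (405 - 32) × 5/9 = 207.2222°C.
The 126 K change is an interval; Kelvin and Celsius degrees are the same size, so ΔC = +126°C.
Final Celsius temperature: 207.2222 + 126.0000 = 333.2222°C.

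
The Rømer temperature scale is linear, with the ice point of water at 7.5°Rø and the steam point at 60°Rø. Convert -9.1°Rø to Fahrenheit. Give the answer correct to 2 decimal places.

-24.91°F

Linear interpolation between the fixed points: C = (-9.1 - 7.5) × 100 / (60 - 7.5) = -31.6190°C.
Then -31.6190 × 1.8 + 32 = -24.91°F.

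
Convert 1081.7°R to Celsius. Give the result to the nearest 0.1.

327.8°C

In Celsius: (1081.7 - 491.67) × 5/9 = 327.7944°C.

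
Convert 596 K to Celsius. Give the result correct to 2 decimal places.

In Celsius: 596 - 273.15 = 322.8500°C.

322.85°C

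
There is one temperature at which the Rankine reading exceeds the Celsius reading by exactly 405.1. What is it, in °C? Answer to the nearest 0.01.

Let C be the Celsius reading. The Rankine reading is R = 1.8·C + 491.67.
Require R - C = 405.1: (0.8)·C + 491.67 = 405.1.
C = (405.1 - 491.67) / (0.8) = -108.21.

-108.21°C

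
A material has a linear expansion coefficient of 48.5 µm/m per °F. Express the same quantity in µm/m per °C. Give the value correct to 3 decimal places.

87.300 µm/m per °C

The quantity depends on a temperature interval, so only the ratio of degree sizes applies; the offset between the scales is irrelevant.
A change of 1°C is a change of 1.8°F, so per °C the value is 48.5 × 1.8 = 87.300.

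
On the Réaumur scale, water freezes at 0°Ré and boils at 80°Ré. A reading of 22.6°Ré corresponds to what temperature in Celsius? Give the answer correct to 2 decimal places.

Linear interpolation between the fixed points: C = (22.6 - 0) × 100 / (80 - 0) = 28.2500°C.

28.25°C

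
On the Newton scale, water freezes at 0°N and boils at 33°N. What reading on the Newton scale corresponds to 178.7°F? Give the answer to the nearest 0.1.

26.9°N

First in Celsius: (178.7 - 32) × 5/9 = 81.5000°C.
Linearly onto the Newton scale: 0 + (81.5000 / 100) × (33 - 0) = 26.9°N.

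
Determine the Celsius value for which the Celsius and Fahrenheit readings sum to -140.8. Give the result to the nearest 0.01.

-61.71°C

Let C be the Celsius reading. The Fahrenheit reading is F = 1.8·C + 32.
Require C + F = -140.8: (2.8)·C + 32 = -140.8.
C = (-140.8 - 32) / (2.8) = -61.71.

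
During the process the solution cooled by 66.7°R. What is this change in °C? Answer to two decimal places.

For a temperature interval the offset drops out; only the factor 5/9 applies.
66.7 × 5/9 = 37.06.

37.06°C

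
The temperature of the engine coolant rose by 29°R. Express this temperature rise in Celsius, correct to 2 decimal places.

For a temperature interval the offset drops out; only the factor 5/9 applies.
29 × 5/9 = 16.11.

16.11°C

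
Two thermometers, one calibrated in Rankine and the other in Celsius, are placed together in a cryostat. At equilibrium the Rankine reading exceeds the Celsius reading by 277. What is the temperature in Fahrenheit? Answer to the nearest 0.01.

-451.01°F

Let x be the Rankine reading; then the Celsius reading is 5/9·x - 273.15.
(5/9·x - 273.15) - x = -277  ⇒  (-4/9)·x = -3.85  ⇒  x = 8.6625°R.
In Celsius: (8.6625 - 491.67) × 5/9 = -268.3375°C.
In Fahrenheit: -268.3375 × 1.8 + 32 = -451.01°F.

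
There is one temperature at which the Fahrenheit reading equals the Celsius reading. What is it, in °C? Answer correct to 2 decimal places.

Let C be the Celsius reading. The Fahrenheit reading is F = 1.8·C + 32.
Set F = C: 1.8·C + 32 = C.
(0.8)·C = -32  ⇒  C = -40.00.

-40.00°C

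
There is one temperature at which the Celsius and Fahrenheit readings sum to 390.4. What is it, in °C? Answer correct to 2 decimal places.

Let C be the Celsius reading. The Fahrenheit reading is F = 1.8·C + 32.
Require C + F = 390.4: (2.8)·C + 32 = 390.4.
C = (390.4 - 32) / (2.8) = 128.00.

128.00°C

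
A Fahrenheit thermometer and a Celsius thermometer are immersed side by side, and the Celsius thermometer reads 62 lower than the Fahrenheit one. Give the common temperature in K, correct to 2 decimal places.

310.65 K

Let x be the Fahrenheit reading; then the Celsius reading is 5/9·x - 17.7778.
(5/9·x - 17.7778) - x = -62  ⇒  (-4/9)·x = -44.2222  ⇒  x = 99.5000°F.
In Celsius: (99.5 - 32) × 5/9 = 37.5000°C.
In kelvin: 37.5000 + 273.15 = 310.65 K.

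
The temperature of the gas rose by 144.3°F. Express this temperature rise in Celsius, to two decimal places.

80.17°C

For a temperature interval the offset drops out; only the factor 5/9 applies.
144.3 × 5/9 = 80.17.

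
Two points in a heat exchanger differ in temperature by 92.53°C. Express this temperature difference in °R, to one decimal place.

166.6°R

An interval of 1°C corresponds to 1.8°R.
92.53 × 1.8 = 166.6.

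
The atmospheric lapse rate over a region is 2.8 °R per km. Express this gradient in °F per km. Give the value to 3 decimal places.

Since only a temperature interval is involved, the additive offset between the scales drops out.
A change of 1°R is a change of 1°F, so 2.8 × 1 = 2.800.

2.800 °F/km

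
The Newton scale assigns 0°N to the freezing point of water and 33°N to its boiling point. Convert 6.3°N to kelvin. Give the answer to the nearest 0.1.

292.2 K

Linear interpolation between the fixed points: C = (6.3 - 0) × 100 / (33 - 0) = 19.0909°C.
Then 19.0909 + 273.15 = 292.2 K.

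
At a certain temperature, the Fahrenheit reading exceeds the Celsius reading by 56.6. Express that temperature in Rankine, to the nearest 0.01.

Let x be the Fahrenheit reading; then the Celsius reading is 5/9·x - 17.7778.
(5/9·x - 17.7778) - x = -56.6  ⇒  (-4/9)·x = -38.8222  ⇒  x = 87.3500°F.
In Celsius: (87.35 - 32) × 5/9 = 30.7500°C.
In Rankine: 30.7500 × 1.8 + 491.67 = 547.02°R.

547.02°R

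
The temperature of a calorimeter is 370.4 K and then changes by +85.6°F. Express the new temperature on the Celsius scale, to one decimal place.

Initial temperature in Celsius: 370.4 - 273.15 = 97.2500°C.
The 85.6°F change is an interval, so only the factor 5/9 applies: +85.6 × 5/9 = +47.5556°C.
Final Celsius temperature: 97.2500 + 47.5556 = 144.8056°C.

144.8°C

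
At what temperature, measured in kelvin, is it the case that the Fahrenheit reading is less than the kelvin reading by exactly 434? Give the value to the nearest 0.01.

Let K be the kelvin reading. The Fahrenheit reading is F = 1.8·K - 459.67.
Require F - K = -434: (0.8)·K - 459.67 = -434.
K = (-434 + 459.67) / (0.8) = 32.09.

32.09 K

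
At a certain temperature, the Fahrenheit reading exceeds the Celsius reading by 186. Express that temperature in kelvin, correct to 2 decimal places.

Let x be the Celsius reading; then the Fahrenheit reading is 1.8·x + 32.
(1.8·x + 32) - x = 186  ⇒  (0.8)·x = 154  ⇒  x = 192.5000°C.
In kelvin: 192.5000 + 273.15 = 465.65 K.

465.65 K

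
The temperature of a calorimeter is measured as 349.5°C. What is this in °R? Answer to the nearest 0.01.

In Rankine: 349.5000 × 1.8 + 491.67 = 1120.77°R.

1120.77°R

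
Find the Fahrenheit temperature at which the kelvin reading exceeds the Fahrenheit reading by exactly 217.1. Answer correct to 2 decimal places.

Let F be the Fahrenheit reading. The kelvin reading is K = 5/9·F + 255.372.
Require K - F = 217.1: (-4/9)·F + 255.372 = 217.1.
F = (217.1 - 255.372) / (-4/9) = 86.11.

86.11°F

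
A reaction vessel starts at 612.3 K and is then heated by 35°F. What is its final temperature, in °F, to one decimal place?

677.5°F

Initial temperature in Celsius: 612.3 - 273.15 = 339.1500°C.
The 35°F change is an interval, so only the factor 5/9 applies: +35 × 5/9 = +19.4444°C.
Final Celsius temperature: 339.1500 + 19.4444 = 358.5944°C.
In Fahrenheit: 358.5944 × 1.8 + 32 = 677.5°F.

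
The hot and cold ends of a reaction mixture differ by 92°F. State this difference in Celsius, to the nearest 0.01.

An interval of 1°F corresponds to 5/9°C.
92 × 5/9 = 51.11.

51.11°C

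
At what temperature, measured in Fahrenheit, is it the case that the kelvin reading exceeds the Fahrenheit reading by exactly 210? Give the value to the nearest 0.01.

102.09°F

Let F be the Fahrenheit reading. The kelvin reading is K = 5/9·F + 255.372.
Require K - F = 210: (-4/9)·F + 255.372 = 210.
F = (210 - 255.372) / (-4/9) = 102.09.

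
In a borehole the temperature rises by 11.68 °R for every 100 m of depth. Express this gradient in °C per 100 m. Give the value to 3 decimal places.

The quantity depends on a temperature interval, so only the ratio of degree sizes applies; the offset between the scales is irrelevant.
A change of 1°R is a change of 5/9°C, so 11.68 × 5/9 = 6.489.

6.489 °C/100 m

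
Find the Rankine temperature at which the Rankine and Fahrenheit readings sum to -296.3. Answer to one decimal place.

Let R be the Rankine reading. The Fahrenheit reading is F = 1·R - 459.67.
Require R + F = -296.3: (2)·R - 459.67 = -296.3.
R = (-296.3 + 459.67) / (2) = 81.7.

81.7°R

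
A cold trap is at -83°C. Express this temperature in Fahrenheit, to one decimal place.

In Fahrenheit: -83.0000 × 1.8 + 32 = -117.4°F.

-117.4°F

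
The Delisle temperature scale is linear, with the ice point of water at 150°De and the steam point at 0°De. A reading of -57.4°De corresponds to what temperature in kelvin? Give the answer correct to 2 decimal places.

Linear interpolation between the fixed points: C = (-57.4 - 150) × 100 / (0 - 150) = 138.2667°C.
Then 138.2667 + 273.15 = 411.42 K.

411.42 K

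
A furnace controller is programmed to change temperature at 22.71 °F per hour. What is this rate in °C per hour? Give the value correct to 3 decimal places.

Since only a temperature interval is involved, the additive offset between the scales drops out.
A change of 1°F is a change of 5/9°C, so 22.71 × 5/9 = 12.617.

12.617 °C/hour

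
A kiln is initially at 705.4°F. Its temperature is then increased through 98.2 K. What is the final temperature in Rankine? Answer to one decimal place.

Initial temperature in Celsius: (705.4 - 32) × 5/9 = 374.1111°C.
The 98.2 K change is an interval; Kelvin and Celsius degrees are the same size, so ΔC = +98.2°C.
Final Celsius temperature: 374.1111 + 98.2000 = 472.3111°C.
In Rankine: 472.3111 × 1.8 + 491.67 = 1341.8°R.

1341.8°R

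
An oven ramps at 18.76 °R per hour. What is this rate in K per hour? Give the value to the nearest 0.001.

10.422 K/hour

Since only a temperature interval is involved, the additive offset between the scales drops out.
A change of 1°R is a change of 5/9 K, so 18.76 × 5/9 = 10.422.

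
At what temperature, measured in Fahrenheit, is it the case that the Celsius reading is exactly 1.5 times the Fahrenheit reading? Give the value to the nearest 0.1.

-18.8°F

Let F be the Fahrenheit reading. The Celsius reading is C = 5/9·F - 17.7778.
Require C = 1.5·F: 5/9·F - 17.7778 = 1.5·F.
(-17/18)·F = 17.7778  ⇒  F = -18.8.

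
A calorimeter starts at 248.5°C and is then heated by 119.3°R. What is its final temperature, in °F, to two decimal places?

The 119.3°R change is an interval, so only the factor 5/9 applies: +119.3 × 5/9 = +66.2778°C.
Final Celsius temperature: 248.5000 + 66.2778 = 314.7778°C.
In Fahrenheit: 314.7778 × 1.8 + 32 = 598.60°F.

598.60°F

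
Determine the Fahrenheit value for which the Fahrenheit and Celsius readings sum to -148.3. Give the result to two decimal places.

Let F be the Fahrenheit reading. The Celsius reading is C = 5/9·F - 17.7778.
Require F + C = -148.3: (14/9)·F - 17.7778 = -148.3.
F = (-148.3 + 17.7778) / (14/9) = -83.91.

-83.91°F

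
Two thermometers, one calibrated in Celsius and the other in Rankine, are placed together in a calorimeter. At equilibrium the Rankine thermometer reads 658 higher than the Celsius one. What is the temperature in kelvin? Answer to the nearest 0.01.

481.06 K

Let x be the Celsius reading; then the Rankine reading is 1.8·x + 491.67.
(1.8·x + 491.67) - x = 658  ⇒  (0.8)·x = 166.33  ⇒  x = 207.9125°C.
In kelvin: 207.9125 + 273.15 = 481.06 K.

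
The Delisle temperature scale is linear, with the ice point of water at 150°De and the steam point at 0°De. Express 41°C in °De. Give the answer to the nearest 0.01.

Linearly onto the Delisle scale: 150 + (41.0000 / 100) × (0 - 150) = 88.50°De.

88.50°De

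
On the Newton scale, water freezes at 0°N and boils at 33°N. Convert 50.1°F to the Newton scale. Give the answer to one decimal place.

3.3°N

First in Celsius: (50.1 - 32) × 5/9 = 10.0556°C.
Linearly onto the Newton scale: 0 + (10.0556 / 100) × (33 - 0) = 3.3°N.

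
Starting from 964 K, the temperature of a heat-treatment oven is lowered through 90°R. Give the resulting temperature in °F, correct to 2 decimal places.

Initial temperature in Celsius: 964 - 273.15 = 690.8500°C.
The 90°R change is an interval, so only the factor 5/9 applies: -90 × 5/9 = -50.0000°C.
Final Celsius temperature: 690.8500 - 50.0000 = 640.8500°C.
In Fahrenheit: 640.8500 × 1.8 + 32 = 1185.53°F.

1185.53°F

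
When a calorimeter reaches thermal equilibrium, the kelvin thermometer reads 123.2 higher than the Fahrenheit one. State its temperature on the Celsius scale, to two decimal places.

147.44°C

Let x be the Fahrenheit reading; then the kelvin reading is 5/9·x + 255.372.
(5/9·x + 255.372) - x = 123.2  ⇒  (-4/9)·x = -132.172  ⇒  x = 297.3875°F.
In Celsius: (297.3875 - 32) × 5/9 = 147.44°C.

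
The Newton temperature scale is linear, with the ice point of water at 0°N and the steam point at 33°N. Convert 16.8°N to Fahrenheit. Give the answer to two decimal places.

Linear interpolation between the fixed points: C = (16.8 - 0) × 100 / (33 - 0) = 50.9091°C.
Then 50.9091 × 1.8 + 32 = 123.64°F.

123.64°F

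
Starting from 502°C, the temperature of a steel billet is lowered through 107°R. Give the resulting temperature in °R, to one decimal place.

The 107°R change is an interval, so only the factor 5/9 applies: -107 × 5/9 = -59.4444°C.
Final Celsius temperature: 502.0000 - 59.4444 = 442.5556°C.
In Rankine: 442.5556 × 1.8 + 491.67 = 1288.3°R.

1288.3°R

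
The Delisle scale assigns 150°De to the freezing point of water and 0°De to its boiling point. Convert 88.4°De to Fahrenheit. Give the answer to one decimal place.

Linear interpolation between the fixed points: C = (88.4 - 150) × 100 / (0 - 150) = 41.0667°C.
Then 41.0667 × 1.8 + 32 = 105.9°F.

105.9°F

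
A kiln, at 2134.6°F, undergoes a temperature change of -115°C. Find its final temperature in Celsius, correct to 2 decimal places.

1053.11°C

Initial temperature in Celsius: (2134.6 - 32) × 5/9 = 1168.1111°C.
Final Celsius temperature: 1168.1111 - 115.0000 = 1053.1111°C.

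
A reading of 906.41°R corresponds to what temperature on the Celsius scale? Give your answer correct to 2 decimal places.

In Celsius: (906.41 - 491.67) × 5/9 = 230.4111°C.

230.41°C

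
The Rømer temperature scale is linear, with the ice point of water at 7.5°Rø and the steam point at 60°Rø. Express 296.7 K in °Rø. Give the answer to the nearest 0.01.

19.86°Rø

First in Celsius: 296.7 - 273.15 = 23.5500°C.
Linearly onto the Rømer scale: 7.5 + (23.5500 / 100) × (60 - 7.5) = 19.86°Rø.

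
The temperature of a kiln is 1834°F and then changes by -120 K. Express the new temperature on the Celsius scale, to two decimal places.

881.11°C

Initial temperature in Celsius: (1834 - 32) × 5/9 = 1001.1111°C.
The 120 K change is an interval; Kelvin and Celsius degrees are the same size, so ΔC = -120°C.
Final Celsius temperature: 1001.1111 - 120.0000 = 881.1111°C.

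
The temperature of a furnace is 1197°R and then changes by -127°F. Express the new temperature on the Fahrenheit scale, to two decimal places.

Initial temperature in Celsius: (1197 - 491.67) × 5/9 = 391.8500°C.
The 127°F change is an interval, so only the factor 5/9 applies: -127 × 5/9 = -70.5556°C.
Final Celsius temperature: 391.8500 - 70.5556 = 321.2944°C.
In Fahrenheit: 321.2944 × 1.8 + 32 = 610.33°F.

610.33°F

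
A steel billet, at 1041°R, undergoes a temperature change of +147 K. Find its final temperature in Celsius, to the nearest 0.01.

452.18°C

Initial temperature in Celsius: (1041 - 491.67) × 5/9 = 305.1833°C.
The 147 K change is an interval; Kelvin and Celsius degrees are the same size, so ΔC = +147°C.
Final Celsius temperature: 305.1833 + 147.0000 = 452.1833°C.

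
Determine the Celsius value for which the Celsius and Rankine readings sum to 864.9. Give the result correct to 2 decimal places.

133.30°C

Let C be the Celsius reading. The Rankine reading is R = 1.8·C + 491.67.
Require C + R = 864.9: (2.8)·C + 491.67 = 864.9.
C = (864.9 - 491.67) / (2.8) = 133.30.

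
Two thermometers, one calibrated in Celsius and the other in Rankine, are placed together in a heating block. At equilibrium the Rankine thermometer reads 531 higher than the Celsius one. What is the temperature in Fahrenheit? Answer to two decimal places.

120.49°F

Let x be the Celsius reading; then the Rankine reading is 1.8·x + 491.67.
(1.8·x + 491.67) - x = 531  ⇒  (0.8)·x = 39.33  ⇒  x = 49.1625°C.
In Fahrenheit: 49.1625 × 1.8 + 32 = 120.49°F.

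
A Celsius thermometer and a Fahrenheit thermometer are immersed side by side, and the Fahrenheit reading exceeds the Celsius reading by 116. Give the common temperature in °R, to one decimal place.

Let x be the Celsius reading; then the Fahrenheit reading is 1.8·x + 32.
(1.8·x + 32) - x = 116  ⇒  (0.8)·x = 84  ⇒  x = 105.0000°C.
In Rankine: 105.0000 × 1.8 + 491.67 = 680.7°R.

680.7°R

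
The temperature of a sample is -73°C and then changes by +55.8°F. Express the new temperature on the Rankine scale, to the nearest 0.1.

416.1°R

The 55.8°F change is an interval, so only the factor 5/9 applies: +55.8 × 5/9 = +31.0000°C.
Final Celsius temperature: -73.0000 + 31.0000 = -42.0000°C.
In Rankine: -42.0000 × 1.8 + 491.67 = 416.1°R.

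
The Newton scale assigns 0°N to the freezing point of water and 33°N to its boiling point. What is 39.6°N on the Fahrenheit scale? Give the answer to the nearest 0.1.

248.0°F

Linear interpolation between the fixed points: C = (39.6 - 0) × 100 / (33 - 0) = 120.0000°C.
Then 120.0000 × 1.8 + 32 = 248.0°F.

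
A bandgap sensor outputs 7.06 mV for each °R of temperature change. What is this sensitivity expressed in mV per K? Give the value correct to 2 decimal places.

12.71 mV per K

The quantity depends on a temperature interval, so only the ratio of degree sizes applies; the offset between the scales is irrelevant.
A change of 1 K is a change of 1.8°R, so per K the value is 7.06 × 1.8 = 12.71.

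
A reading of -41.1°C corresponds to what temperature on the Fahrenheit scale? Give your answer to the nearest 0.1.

In Fahrenheit: -41.1000 × 1.8 + 32 = -42.0°F.

-42.0°F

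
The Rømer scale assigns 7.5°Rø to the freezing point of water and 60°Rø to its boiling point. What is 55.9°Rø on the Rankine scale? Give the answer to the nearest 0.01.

657.61°R

Linear interpolation between the fixed points: C = (55.9 - 7.5) × 100 / (60 - 7.5) = 92.1905°C.
Then 92.1905 × 1.8 + 491.67 = 657.61°R.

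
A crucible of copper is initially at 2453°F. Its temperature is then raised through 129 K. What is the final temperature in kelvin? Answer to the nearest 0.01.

Initial temperature in Celsius: (2453 - 32) × 5/9 = 1345.0000°C.
The 129 K change is an interval; Kelvin and Celsius degrees are the same size, so ΔC = +129°C.
Final Celsius temperature: 1345.0000 + 129.0000 = 1474.0000°C.
In kelvin: 1474.0000 + 273.15 = 1747.15 K.

1747.15 K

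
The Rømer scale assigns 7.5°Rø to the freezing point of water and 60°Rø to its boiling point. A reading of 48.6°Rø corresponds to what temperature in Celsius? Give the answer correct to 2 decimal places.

78.29°C

Linear interpolation between the fixed points: C = (48.6 - 7.5) × 100 / (60 - 7.5) = 78.2857°C.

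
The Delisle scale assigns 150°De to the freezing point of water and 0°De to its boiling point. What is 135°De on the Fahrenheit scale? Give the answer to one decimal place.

Linear interpolation between the fixed points: C = (135 - 150) × 100 / (0 - 150) = 10.0000°C.
Then 10.0000 × 1.8 + 32 = 50.0°F.

50.0°F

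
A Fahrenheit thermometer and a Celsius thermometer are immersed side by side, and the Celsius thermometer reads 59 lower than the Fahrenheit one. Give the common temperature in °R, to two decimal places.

552.42°R

Let x be the Fahrenheit reading; then the Celsius reading is 5/9·x - 17.7778.
(5/9·x - 17.7778) - x = -59  ⇒  (-4/9)·x = -41.2222  ⇒  x = 92.7500°F.
In Celsius: (92.75 - 32) × 5/9 = 33.7500°C.
In Rankine: 33.7500 × 1.8 + 491.67 = 552.42°R.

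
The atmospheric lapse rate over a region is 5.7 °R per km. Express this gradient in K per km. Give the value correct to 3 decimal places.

The quantity depends on a temperature interval, so only the ratio of degree sizes applies; the offset between the scales is irrelevant.
A change of 1°R is a change of 5/9 K, so 5.7 × 5/9 = 3.167.

3.167 K/km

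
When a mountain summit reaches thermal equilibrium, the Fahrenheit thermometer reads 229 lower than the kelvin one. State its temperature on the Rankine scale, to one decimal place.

Let x be the kelvin reading; then the Fahrenheit reading is 1.8·x - 459.67.
(1.8·x - 459.67) - x = -229  ⇒  (0.8)·x = 230.67  ⇒  x = 288.3375 K.
In Celsius: 288.3375 - 273.15 = 15.1875°C.
In Rankine: 15.1875 × 1.8 + 491.67 = 519.0°R.

519.0°R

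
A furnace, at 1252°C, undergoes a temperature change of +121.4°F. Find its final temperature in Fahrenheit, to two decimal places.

2407.00°F

The 121.4°F change is an interval, so only the factor 5/9 applies: +121.4 × 5/9 = +67.4444°C.
Final Celsius temperature: 1252.0000 + 67.4444 = 1319.4444°C.
In Fahrenheit: 1319.4444 × 1.8 + 32 = 2407.00°F.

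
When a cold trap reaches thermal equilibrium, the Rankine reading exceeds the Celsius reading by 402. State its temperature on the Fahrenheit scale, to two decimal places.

Let x be the Rankine reading; then the Celsius reading is 5/9·x - 273.15.
(5/9·x - 273.15) - x = -402  ⇒  (-4/9)·x = -128.85  ⇒  x = 289.9125°R.
In Celsius: (289.9125 - 491.67) × 5/9 = -112.0875°C.
In Fahrenheit: -112.0875 × 1.8 + 32 = -169.76°F.

-169.76°F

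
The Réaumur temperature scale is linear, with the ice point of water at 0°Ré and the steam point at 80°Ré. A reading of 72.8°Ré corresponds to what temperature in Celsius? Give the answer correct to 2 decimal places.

91.00°C

Linear interpolation between the fixed points: C = (72.8 - 0) × 100 / (80 - 0) = 91.0000°C.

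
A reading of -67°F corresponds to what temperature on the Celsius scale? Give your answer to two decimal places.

-55.00°C

In Celsius: (-67 - 32) × 5/9 = -55.0000°C.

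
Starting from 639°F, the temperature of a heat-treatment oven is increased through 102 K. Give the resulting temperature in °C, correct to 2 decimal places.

Initial temperature in Celsius: (639 - 32) × 5/9 = 337.2222°C.
The 102 K change is an interval; Kelvin and Celsius degrees are the same size, so ΔC = +102°C.
Final Celsius temperature: 337.2222 + 102.0000 = 439.2222°C.

439.22°C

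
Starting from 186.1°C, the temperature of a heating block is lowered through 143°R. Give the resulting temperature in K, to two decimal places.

The 143°R change is an interval, so only the factor 5/9 applies: -143 × 5/9 = -79.4444°C.
Final Celsius temperature: 186.1000 - 79.4444 = 106.6556°C.
In kelvin: 106.6556 + 273.15 = 379.81 K.

379.81 K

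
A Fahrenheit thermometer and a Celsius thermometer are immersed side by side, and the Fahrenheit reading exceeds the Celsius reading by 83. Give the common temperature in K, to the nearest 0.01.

336.90 K

Let x be the Fahrenheit reading; then the Celsius reading is 5/9·x - 17.7778.
(5/9·x - 17.7778) - x = -83  ⇒  (-4/9)·x = -65.2222  ⇒  x = 146.7500°F.
In Celsius: (146.75 - 32) × 5/9 = 63.7500°C.
In kelvin: 63.7500 + 273.15 = 336.90 K.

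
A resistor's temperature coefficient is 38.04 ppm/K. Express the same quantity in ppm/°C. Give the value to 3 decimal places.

The quantity depends on a temperature interval, so only the ratio of degree sizes applies; the offset between the scales is irrelevant.
A change of 1°C is a change of 1 K, so per °C the value is 38.04 × 1 = 38.040.

38.040 ppm/°C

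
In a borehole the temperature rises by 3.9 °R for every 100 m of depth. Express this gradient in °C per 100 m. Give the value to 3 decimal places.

2.167 °C/100 m

Since only a temperature interval is involved, the additive offset between the scales drops out.
A change of 1°R is a change of 5/9°C, so 3.9 × 5/9 = 2.167.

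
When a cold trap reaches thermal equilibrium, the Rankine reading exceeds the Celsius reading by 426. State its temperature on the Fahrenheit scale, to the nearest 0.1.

Let x be the Celsius reading; then the Rankine reading is 1.8·x + 491.67.
(1.8·x + 491.67) - x = 426  ⇒  (0.8)·x = -65.67  ⇒  x = -82.0875°C.
In Fahrenheit: -82.0875 × 1.8 + 32 = -115.8°F.

-115.8°F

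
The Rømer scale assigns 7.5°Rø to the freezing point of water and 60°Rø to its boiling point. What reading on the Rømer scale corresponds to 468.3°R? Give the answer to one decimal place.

0.7°Rø

First in Celsius: (468.3 - 491.67) × 5/9 = -12.9833°C.
Linearly onto the Rømer scale: 7.5 + (-12.9833 / 100) × (60 - 7.5) = 0.7°Rø.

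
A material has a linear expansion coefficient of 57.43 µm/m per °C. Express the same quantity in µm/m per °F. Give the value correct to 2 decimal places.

31.91 µm/m per °F

The quantity depends on a temperature interval, so only the ratio of degree sizes applies; the offset between the scales is irrelevant.
A change of 1°F is a change of 5/9°C, so per °F the value is 57.43 × 5/9 = 31.91.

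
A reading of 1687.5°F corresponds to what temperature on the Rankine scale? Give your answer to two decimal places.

2147.17°R

In Celsius: (1687.5 - 32) × 5/9 = 919.7222°C.
In Rankine: 919.7222 × 1.8 + 491.67 = 2147.17°R.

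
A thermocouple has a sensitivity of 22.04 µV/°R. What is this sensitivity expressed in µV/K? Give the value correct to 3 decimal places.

39.672 µV/K

Since only a temperature interval is involved, the additive offset between the scales drops out.
A change of 1 K is a change of 1.8°R, so per K the value is 22.04 × 1.8 = 39.672.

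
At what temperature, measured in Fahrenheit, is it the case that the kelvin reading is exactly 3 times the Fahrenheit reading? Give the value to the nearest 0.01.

Let F be the Fahrenheit reading. The kelvin reading is K = 5/9·F + 255.372.
Require K = 3·F: 5/9·F + 255.372 = 3·F.
(-22/9)·F = -255.372  ⇒  F = 104.47.

104.47°F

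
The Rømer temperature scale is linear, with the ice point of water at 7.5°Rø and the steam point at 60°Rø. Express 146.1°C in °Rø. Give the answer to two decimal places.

84.20°Rø

Linearly onto the Rømer scale: 7.5 + (146.1000 / 100) × (60 - 7.5) = 84.20°Rø.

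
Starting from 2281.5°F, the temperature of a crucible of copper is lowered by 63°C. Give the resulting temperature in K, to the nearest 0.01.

1459.87 K

Initial temperature in Celsius: (2281.5 - 32) × 5/9 = 1249.7222°C.
Final Celsius temperature: 1249.7222 - 63.0000 = 1186.7222°C.
In kelvin: 1186.7222 + 273.15 = 1459.87 K.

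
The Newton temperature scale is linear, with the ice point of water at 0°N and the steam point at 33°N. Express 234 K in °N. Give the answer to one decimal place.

-12.9°N

First in Celsius: 234 - 273.15 = -39.1500°C.
Linearly onto the Newton scale: 0 + (-39.1500 / 100) × (33 - 0) = -12.9°N.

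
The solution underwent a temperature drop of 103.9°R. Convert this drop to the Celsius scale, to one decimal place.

57.7°C

An interval of 1°R corresponds to 5/9°C.
103.9 × 5/9 = 57.7.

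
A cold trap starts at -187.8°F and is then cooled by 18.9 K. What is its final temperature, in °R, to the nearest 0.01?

Initial temperature in Celsius: (-187.8 - 32) × 5/9 = -122.1111°C.
The 18.9 K change is an interval; Kelvin and Celsius degrees are the same size, so ΔC = -18.9°C.
Final Celsius temperature: -122.1111 - 18.9000 = -141.0111°C.
In Rankine: -141.0111 × 1.8 + 491.67 = 237.85°R.

237.85°R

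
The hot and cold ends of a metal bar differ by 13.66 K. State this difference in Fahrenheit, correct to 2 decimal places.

For a temperature interval the offset drops out; only the factor 1.8 applies.
13.66 × 1.8 = 24.59.

24.59°F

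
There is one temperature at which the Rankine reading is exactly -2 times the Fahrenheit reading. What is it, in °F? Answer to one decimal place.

-153.2°F

Let F be the Fahrenheit reading. The Rankine reading is R = 1·F + 459.67.
Require R = -2·F: 1·F + 459.67 = -2·F.
(3)·F = -459.67  ⇒  F = -153.2.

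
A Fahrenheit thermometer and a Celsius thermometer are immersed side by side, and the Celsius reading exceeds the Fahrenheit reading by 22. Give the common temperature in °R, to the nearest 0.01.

Let x be the Fahrenheit reading; then the Celsius reading is 5/9·x - 17.7778.
(5/9·x - 17.7778) - x = 22  ⇒  (-4/9)·x = 39.7778  ⇒  x = -89.5000°F.
In Celsius: (-89.5 - 32) × 5/9 = -67.5000°C.
In Rankine: -67.5000 × 1.8 + 491.67 = 370.17°R.

370.17°R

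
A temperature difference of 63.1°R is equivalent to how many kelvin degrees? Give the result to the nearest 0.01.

35.06 K

For a temperature interval the offset drops out; only the factor 5/9 applies.
63.1 × 5/9 = 35.06.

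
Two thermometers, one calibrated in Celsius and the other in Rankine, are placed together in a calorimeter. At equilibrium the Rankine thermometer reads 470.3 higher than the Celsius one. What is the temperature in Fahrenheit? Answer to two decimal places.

Let x be the Celsius reading; then the Rankine reading is 1.8·x + 491.67.
(1.8·x + 491.67) - x = 470.3  ⇒  (0.8)·x = -21.37  ⇒  x = -26.7125°C.
In Fahrenheit: -26.7125 × 1.8 + 32 = -16.08°F.

-16.08°F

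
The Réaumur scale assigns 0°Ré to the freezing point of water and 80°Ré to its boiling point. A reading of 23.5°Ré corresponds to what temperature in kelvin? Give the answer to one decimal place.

302.5 K

Linear interpolation between the fixed points: C = (23.5 - 0) × 100 / (80 - 0) = 29.3750°C.
Then 29.3750 + 273.15 = 302.5 K.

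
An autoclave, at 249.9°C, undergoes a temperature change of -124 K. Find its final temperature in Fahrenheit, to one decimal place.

258.6°F

The 124 K change is an interval; Kelvin and Celsius degrees are the same size, so ΔC = -124°C.
Final Celsius temperature: 249.9000 - 124.0000 = 125.9000°C.
In Fahrenheit: 125.9000 × 1.8 + 32 = 258.6°F.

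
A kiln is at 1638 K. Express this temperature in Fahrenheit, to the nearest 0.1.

2488.7°F

In Celsius: 1638 - 273.15 = 1364.8500°C.
In Fahrenheit: 1364.8500 × 1.8 + 32 = 2488.7°F.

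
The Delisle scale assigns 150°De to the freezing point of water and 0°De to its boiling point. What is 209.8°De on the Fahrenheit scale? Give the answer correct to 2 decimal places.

Linear interpolation between the fixed points: C = (209.8 - 150) × 100 / (0 - 150) = -39.8667°C.
Then -39.8667 × 1.8 + 32 = -39.76°F.

-39.76°F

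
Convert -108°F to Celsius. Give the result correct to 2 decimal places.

In Celsius: (-108 - 32) × 5/9 = -77.7778°C.

-77.78°C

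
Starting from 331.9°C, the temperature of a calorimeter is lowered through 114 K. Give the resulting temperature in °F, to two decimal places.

424.22°F

The 114 K change is an interval; Kelvin and Celsius degrees are the same size, so ΔC = -114°C.
Final Celsius temperature: 331.9000 - 114.0000 = 217.9000°C.
In Fahrenheit: 217.9000 × 1.8 + 32 = 424.22°F.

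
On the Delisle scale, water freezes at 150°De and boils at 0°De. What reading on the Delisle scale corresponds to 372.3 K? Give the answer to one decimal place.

First in Celsius: 372.3 - 273.15 = 99.1500°C.
Linearly onto the Delisle scale: 150 + (99.1500 / 100) × (0 - 150) = 1.3°De.

1.3°De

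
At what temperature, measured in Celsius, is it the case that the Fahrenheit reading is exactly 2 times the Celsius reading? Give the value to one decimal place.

160.0°C

Let C be the Celsius reading. The Fahrenheit reading is F = 1.8·C + 32.
Require F = 2·C: 1.8·C + 32 = 2·C.
(-0.2)·C = -32  ⇒  C = 160.0.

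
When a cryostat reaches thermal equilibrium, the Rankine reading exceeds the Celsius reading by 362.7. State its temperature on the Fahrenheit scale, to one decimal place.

Let x be the Rankine reading; then the Celsius reading is 5/9·x - 273.15.
(5/9·x - 273.15) - x = -362.7  ⇒  (-4/9)·x = -89.55  ⇒  x = 201.4875°R.
In Celsius: (201.4875 - 491.67) × 5/9 = -161.2125°C.
In Fahrenheit: -161.2125 × 1.8 + 32 = -258.2°F.

-258.2°F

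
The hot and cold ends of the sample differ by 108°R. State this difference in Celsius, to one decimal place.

An interval of 1°R corresponds to 5/9°C.
108 × 5/9 = 60.0.

60.0°C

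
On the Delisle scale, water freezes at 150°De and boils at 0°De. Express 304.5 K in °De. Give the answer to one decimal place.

First in Celsius: 304.5 - 273.15 = 31.3500°C.
Linearly onto the Delisle scale: 150 + (31.3500 / 100) × (0 - 150) = 103.0°De.

103.0°De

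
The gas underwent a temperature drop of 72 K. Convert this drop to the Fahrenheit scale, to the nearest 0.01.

129.60°F

An interval of 1 K corresponds to 1.8°F.
72 × 1.8 = 129.60.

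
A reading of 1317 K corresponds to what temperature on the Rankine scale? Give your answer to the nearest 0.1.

In Celsius: 1317 - 273.15 = 1043.8500°C.
In Rankine: 1043.8500 × 1.8 + 491.67 = 2370.6°R.

2370.6°R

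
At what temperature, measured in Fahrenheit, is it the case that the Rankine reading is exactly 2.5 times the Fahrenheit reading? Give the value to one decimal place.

306.4°F

Let F be the Fahrenheit reading. The Rankine reading is R = 1·F + 459.67.
Require R = 2.5·F: 1·F + 459.67 = 2.5·F.
(-1.5)·F = -459.67  ⇒  F = 306.4.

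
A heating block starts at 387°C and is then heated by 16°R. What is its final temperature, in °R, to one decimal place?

1204.3°R

The 16°R change is an interval, so only the factor 5/9 applies: +16 × 5/9 = +8.8889°C.
Final Celsius temperature: 387.0000 + 8.8889 = 395.8889°C.
In Rankine: 395.8889 × 1.8 + 491.67 = 1204.3°R.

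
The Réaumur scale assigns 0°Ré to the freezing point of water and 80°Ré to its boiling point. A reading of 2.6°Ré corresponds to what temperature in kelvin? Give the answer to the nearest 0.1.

276.4 K

Linear interpolation between the fixed points: C = (2.6 - 0) × 100 / (80 - 0) = 3.2500°C.
Then 3.2500 + 273.15 = 276.4 K.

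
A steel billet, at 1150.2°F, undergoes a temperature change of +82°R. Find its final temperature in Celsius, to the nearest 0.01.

666.78°C

Initial temperature in Celsius: (1150.2 - 32) × 5/9 = 621.2222°C.
The 82°R change is an interval, so only the factor 5/9 applies: +82 × 5/9 = +45.5556°C.
Final Celsius temperature: 621.2222 + 45.5556 = 666.7778°C.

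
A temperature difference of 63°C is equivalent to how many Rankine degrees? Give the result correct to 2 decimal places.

For a temperature interval the offset drops out; only the factor 1.8 applies.
63 × 1.8 = 113.40.

113.40°R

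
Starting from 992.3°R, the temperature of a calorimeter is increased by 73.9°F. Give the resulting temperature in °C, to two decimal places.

Initial temperature in Celsius: (992.3 - 491.67) × 5/9 = 278.1278°C.
The 73.9°F change is an interval, so only the factor 5/9 applies: +73.9 × 5/9 = +41.0556°C.
Final Celsius temperature: 278.1278 + 41.0556 = 319.1833°C.

319.18°C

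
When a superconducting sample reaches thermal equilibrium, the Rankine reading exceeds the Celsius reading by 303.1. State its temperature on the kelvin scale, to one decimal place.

37.4 K

Let x be the Rankine reading; then the Celsius reading is 5/9·x - 273.15.
(5/9·x - 273.15) - x = -303.1  ⇒  (-4/9)·x = -29.95  ⇒  x = 67.3875°R.
In Celsius: (67.3875 - 491.67) × 5/9 = -235.7125°C.
In kelvin: -235.7125 + 273.15 = 37.4 K.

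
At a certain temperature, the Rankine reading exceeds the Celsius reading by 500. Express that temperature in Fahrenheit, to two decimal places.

50.74°F

Let x be the Celsius reading; then the Rankine reading is 1.8·x + 491.67.
(1.8·x + 491.67) - x = 500  ⇒  (0.8)·x = 8.33  ⇒  x = 10.4125°C.
In Fahrenheit: 10.4125 × 1.8 + 32 = 50.74°F.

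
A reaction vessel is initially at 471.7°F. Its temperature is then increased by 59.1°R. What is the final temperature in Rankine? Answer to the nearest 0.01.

990.47°R

Initial temperature in Celsius: (471.7 - 32) × 5/9 = 244.2778°C.
The 59.1°R change is an interval, so only the factor 5/9 applies: +59.1 × 5/9 = +32.8333°C.
Final Celsius temperature: 244.2778 + 32.8333 = 277.1111°C.
In Rankine: 277.1111 × 1.8 + 491.67 = 990.47°R.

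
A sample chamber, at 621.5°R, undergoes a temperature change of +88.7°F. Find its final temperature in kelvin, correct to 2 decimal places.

Initial temperature in Celsius: (621.5 - 491.67) × 5/9 = 72.1278°C.
The 88.7°F change is an interval, so only the factor 5/9 applies: +88.7 × 5/9 = +49.2778°C.
Final Celsius temperature: 72.1278 + 49.2778 = 121.4056°C.
In kelvin: 121.4056 + 273.15 = 394.56 K.

394.56 K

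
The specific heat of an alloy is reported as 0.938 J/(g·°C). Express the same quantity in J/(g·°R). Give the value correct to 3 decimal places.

The quantity depends on a temperature interval, so only the ratio of degree sizes applies; the offset between the scales is irrelevant.
A change of 1°R is a change of 5/9°C, so per °R the value is 0.938 × 5/9 = 0.521.

0.521 J/(g·°R)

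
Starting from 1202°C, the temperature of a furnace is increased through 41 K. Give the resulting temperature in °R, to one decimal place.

The 41 K change is an interval; Kelvin and Celsius degrees are the same size, so ΔC = +41°C.
Final Celsius temperature: 1202.0000 + 41.0000 = 1243.0000°C.
In Rankine: 1243.0000 × 1.8 + 491.67 = 2729.1°R.

2729.1°R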